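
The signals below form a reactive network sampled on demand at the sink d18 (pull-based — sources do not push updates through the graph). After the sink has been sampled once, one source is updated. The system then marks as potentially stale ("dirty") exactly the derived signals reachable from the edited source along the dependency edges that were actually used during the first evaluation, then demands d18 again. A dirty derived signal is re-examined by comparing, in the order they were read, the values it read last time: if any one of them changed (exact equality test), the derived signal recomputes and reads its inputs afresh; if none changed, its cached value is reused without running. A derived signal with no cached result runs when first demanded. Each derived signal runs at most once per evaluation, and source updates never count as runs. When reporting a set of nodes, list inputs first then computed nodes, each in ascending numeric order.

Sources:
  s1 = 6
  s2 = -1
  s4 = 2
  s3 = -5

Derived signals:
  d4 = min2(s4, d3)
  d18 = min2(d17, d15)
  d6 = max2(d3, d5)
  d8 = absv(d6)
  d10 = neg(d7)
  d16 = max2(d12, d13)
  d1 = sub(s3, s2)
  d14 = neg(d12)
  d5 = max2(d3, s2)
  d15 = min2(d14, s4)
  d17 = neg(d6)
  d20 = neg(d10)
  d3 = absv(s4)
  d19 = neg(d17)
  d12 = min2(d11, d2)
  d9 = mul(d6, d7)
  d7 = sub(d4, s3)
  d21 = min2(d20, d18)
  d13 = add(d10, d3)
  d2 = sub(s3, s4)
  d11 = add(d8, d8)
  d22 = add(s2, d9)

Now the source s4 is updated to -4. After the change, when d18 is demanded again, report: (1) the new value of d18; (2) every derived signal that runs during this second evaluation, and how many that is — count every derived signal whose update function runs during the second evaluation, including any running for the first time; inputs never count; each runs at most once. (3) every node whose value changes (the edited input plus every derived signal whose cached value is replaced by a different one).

Initial pass — values computed on the first demand:
  d2 = sub(-5, 2) = -7
  d3 = absv(2) = 2
  d5 = max2(2, -1) = 2
  d6 = max2(2, 2) = 2
  d8 = absv(2) = 2
  d11 = add(2, 2) = 4
  d12 = min2(4, -7) = -7
  d14 = neg(-7) = 7
  d15 = min2(7, 2) = 2
  d17 = neg(2) = -2
  d18 = min2(-2, 2) = -2

Second demand — change propagation:
  d2: re-runs because s4 2->-4; new result -1.
  d3: re-runs because s4 2->-4; new result 4.
  d5: re-runs because d3 2->4; new result 4.
  d6: re-runs because d3 2->4; d5 2->4; new result 4.
  d8: re-runs because d6 2->4; new result 4.
  d11: re-runs because d8 2->4; d8 2->4; new result 8.
  d12: re-runs because d11 4->8; d2 -7->-1; new result -1.
  d14: re-runs because d12 -7->-1; new result 1.
  d15: re-runs because d14 7->1; s4 2->-4; new result -4.
  d17: re-runs because d6 2->4; new result -4.
  d18: re-runs because d17 -2->-4; d15 2->-4; new result -4.

d18 now evaluates to -4.
Run set: d2, d3, d5, d6, d8, d11, d12, d14, d15, d17, d18 (11 run).
Changed values: s4, d2, d3, d5, d6, d8, d11, d12, d14, d15, d17, d18.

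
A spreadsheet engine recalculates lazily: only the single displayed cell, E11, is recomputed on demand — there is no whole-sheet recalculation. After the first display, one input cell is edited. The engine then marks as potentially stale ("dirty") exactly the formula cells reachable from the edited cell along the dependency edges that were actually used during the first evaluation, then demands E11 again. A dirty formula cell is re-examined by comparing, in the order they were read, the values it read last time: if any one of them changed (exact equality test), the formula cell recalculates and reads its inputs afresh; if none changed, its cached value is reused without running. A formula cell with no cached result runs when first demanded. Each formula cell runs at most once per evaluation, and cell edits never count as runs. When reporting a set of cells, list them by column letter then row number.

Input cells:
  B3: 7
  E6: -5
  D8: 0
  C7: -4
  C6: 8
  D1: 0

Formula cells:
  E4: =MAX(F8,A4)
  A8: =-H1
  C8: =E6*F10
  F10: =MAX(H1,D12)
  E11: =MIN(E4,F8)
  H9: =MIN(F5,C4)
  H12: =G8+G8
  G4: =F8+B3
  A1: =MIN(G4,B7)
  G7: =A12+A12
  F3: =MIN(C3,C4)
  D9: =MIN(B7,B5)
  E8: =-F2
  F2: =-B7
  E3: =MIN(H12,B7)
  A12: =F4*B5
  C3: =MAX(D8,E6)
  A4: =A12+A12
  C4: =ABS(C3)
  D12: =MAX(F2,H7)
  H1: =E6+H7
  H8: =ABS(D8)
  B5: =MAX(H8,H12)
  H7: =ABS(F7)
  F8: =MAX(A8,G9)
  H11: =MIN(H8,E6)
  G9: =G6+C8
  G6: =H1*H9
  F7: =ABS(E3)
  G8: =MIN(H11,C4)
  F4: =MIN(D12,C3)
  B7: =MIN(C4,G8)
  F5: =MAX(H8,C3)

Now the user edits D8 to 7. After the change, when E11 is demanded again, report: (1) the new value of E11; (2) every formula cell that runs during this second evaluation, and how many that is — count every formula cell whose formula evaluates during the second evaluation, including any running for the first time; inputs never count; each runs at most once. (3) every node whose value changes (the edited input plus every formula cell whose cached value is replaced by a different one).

First evaluation (everything demanded from the output):
  C3 = MAX(0, -5) = 0
  C4 = ABS(0) = 0
  H8 = ABS(0) = 0
  F5 = MAX(0, 0) = 0
  H9 = MIN(0, 0) = 0
  H11 = MIN(0, -5) = -5
  G8 = MIN(-5, 0) = -5
  B7 = MIN(0, -5) = -5
  F2 = -(-5) = 5
  H12 = -5 + -5 = -10
  B5 = MAX(0, -10) = 0
  E3 = MIN(-10, -5) = -10
  F7 = ABS(-10) = 10
  H7 = ABS(10) = 10
  D12 = MAX(5, 10) = 10
  F4 = MIN(10, 0) = 0
  A12 = 0 * 0 = 0
  A4 = 0 + 0 = 0
  H1 = -5 + 10 = 5
  A8 = -(5) = -5
  F10 = MAX(5, 10) = 10
  C8 = -5 * 10 = -50
  G6 = 5 * 0 = 0
  G9 = 0 + -50 = -50
  F8 = MAX(-5, -50) = -5
  E4 = MAX(-5, 0) = 0
  E11 = MIN(0, -5) = -5

Propagation after the edit:
  C3: runs — D8 0->7; result 7.
  C4: runs — C3 0->7; result 7.
  H8: runs — D8 0->7; result 7.
  F5: runs — H8 0->7; C3 0->7; result 7.
  H9: runs — F5 0->7; C4 0->7; result 7.
  H11: runs — H8 0->7; result -5 (same value as before).
  G8: runs — C4 0->7; result -5 (same value as before).
  B7: runs — C4 0->7; result -5 (same value as before).
  F2: checked — values it read are unchanged (B7 unchanged); reused cached 5 without running.
  H12: checked — values it read are unchanged (G8 unchanged, G8 unchanged); reused cached -10 without running.
  B5: runs — H8 0->7; result 7.
  E3: checked — values it read are unchanged (H12 unchanged, B7 unchanged); reused cached -10 without running.
  F7: checked — values it read are unchanged (E3 unchanged); reused cached 10 without running.
  H7: checked — values it read are unchanged (F7 unchanged); reused cached 10 without running.
  D12: checked — values it read are unchanged (F2 unchanged, H7 unchanged); reused cached 10 without running.
  F4: runs — C3 0->7; result 7.
  A12: runs — F4 0->7; B5 0->7; result 49.
  A4: runs — A12 0->49; A12 0->49; result 98.
  H1: checked — values it read are unchanged (E6 unchanged, H7 unchanged); reused cached 5 without running.
  A8: checked — values it read are unchanged (H1 unchanged); reused cached -5 without running.
  F10: checked — values it read are unchanged (H1 unchanged, D12 unchanged); reused cached 10 without running.
  C8: checked — values it read are unchanged (E6 unchanged, F10 unchanged); reused cached -50 without running.
  G6: runs — H9 0->7; result 35.
  G9: runs — G6 0->35; result -15.
  F8: runs — G9 -50->-15; result -5 (same value as before).
  E4: runs — A4 0->98; result 98.
  E11: runs — E4 0->98; result -5 (same value as before).

Key observation: the cutoff stops propagation at H12 — its inputs' values are unchanged, so it reuses its cache.

New value of E11: -5.
Formula cells that run: A4, A12, B5, B7, C3, C4, E4, E11, F4, F5, F8, G6, G8, G9, H8, H9, H11 — 17 in total.
Values that change: A4, A12, B5, C3, C4, D8, E4, F4, F5, G6, G9, H8, H9.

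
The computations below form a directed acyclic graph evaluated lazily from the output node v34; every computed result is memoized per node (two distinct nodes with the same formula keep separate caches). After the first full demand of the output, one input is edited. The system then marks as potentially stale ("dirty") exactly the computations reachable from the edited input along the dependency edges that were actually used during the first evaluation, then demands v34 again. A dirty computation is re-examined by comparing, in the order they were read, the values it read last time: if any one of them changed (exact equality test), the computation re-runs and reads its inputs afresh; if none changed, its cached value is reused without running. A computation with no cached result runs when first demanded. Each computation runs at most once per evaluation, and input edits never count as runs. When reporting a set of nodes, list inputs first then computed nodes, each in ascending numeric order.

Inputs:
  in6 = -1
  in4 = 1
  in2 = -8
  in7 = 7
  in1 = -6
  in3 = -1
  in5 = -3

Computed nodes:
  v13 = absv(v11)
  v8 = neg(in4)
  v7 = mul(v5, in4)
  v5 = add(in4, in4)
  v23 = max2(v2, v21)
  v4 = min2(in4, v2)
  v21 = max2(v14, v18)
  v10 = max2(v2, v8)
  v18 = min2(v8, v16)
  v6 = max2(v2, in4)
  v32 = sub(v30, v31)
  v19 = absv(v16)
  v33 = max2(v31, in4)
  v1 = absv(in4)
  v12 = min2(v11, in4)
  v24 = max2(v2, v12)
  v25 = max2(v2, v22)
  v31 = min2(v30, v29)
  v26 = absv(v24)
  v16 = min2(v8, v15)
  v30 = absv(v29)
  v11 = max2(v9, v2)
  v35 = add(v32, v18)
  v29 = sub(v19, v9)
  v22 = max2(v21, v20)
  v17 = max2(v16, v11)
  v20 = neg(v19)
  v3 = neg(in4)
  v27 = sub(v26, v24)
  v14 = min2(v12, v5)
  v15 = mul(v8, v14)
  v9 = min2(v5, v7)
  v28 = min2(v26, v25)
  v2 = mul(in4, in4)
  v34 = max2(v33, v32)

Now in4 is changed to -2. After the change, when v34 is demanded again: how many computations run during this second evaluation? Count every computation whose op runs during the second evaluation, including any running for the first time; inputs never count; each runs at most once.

17 computations run: v2, v5, v7, v8, v9, v11, v12, v14, v15, v16, v19, v29, v30, v31, v32, v33, v34.

First demand of the output computes:
  v2 = mul(1, 1) = 1
  v5 = add(1, 1) = 2
  v7 = mul(2, 1) = 2
  v8 = neg(1) = -1
  v9 = min2(2, 2) = 2
  v11 = max2(2, 1) = 2
  v12 = min2(2, 1) = 1
  v14 = min2(1, 2) = 1
  v15 = mul(-1, 1) = -1
  v16 = min2(-1, -1) = -1
  v19 = absv(-1) = 1
  v29 = sub(1, 2) = -1
  v30 = absv(-1) = 1
  v31 = min2(1, -1) = -1
  v32 = sub(1, -1) = 2
  v33 = max2(-1, 1) = 1
  v34 = max2(1, 2) = 2

After the edit, cleaning proceeds:
  v2: a read changed (in4 1->-2; in4 1->-2) — executes, giving 4.
  v5: a read changed (in4 1->-2; in4 1->-2) — executes, giving -4.
  v7: a read changed (v5 2->-4; in4 1->-2) — executes, giving 8.
  v8: a read changed (in4 1->-2) — executes, giving 2.
  v9: a read changed (v5 2->-4; v7 2->8) — executes, giving -4.
  v11: a read changed (v9 2->-4; v2 1->4) — executes, giving 4.
  v12: a read changed (v11 2->4; in4 1->-2) — executes, giving -2.
  v14: a read changed (v12 1->-2; v5 2->-4) — executes, giving -4.
  v15: a read changed (v8 -1->2; v14 1->-4) — executes, giving -8.
  v16: a read changed (v8 -1->2; v15 -1->-8) — executes, giving -8.
  v19: a read changed (v16 -1->-8) — executes, giving 8.
  v29: a read changed (v19 1->8; v9 2->-4) — executes, giving 12.
  v30: a read changed (v29 -1->12) — executes, giving 12.
  v31: a read changed (v30 1->12; v29 -1->12) — executes, giving 12.
  v32: a read changed (v30 1->12; v31 -1->12) — executes, giving 0.
  v33: a read changed (v31 -1->12; in4 1->-2) — executes, giving 12.
  v34: a read changed (v33 1->12; v32 2->0) — executes, giving 12.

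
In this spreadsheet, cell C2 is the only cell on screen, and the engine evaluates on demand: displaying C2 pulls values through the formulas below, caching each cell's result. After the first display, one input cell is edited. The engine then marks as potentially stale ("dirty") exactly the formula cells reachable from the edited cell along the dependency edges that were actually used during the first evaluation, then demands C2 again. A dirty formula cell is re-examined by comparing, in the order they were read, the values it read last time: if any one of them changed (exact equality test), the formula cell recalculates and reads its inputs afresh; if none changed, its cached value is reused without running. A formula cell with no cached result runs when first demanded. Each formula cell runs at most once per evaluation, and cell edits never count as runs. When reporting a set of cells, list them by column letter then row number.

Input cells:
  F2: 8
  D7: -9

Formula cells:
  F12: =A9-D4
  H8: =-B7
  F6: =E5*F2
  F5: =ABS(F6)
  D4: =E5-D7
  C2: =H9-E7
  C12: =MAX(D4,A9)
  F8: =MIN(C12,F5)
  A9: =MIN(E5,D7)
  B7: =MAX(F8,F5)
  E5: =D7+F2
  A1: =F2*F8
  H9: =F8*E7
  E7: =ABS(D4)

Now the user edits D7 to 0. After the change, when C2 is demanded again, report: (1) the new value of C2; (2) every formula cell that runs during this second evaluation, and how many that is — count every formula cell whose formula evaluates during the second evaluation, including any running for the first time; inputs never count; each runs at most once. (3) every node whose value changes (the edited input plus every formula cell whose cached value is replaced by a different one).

Initial pass — values computed on the first demand:
  E5 = -9 + 8 = -1
  A9 = MIN(-1, -9) = -9
  D4 = -1 - -9 = 8
  C12 = MAX(8, -9) = 8
  E7 = ABS(8) = 8
  F6 = -1 * 8 = -8
  F5 = ABS(-8) = 8
  F8 = MIN(8, 8) = 8
  H9 = 8 * 8 = 64
  C2 = 64 - 8 = 56

Second demand — change propagation:
  E5: re-runs because D7 -9->0; new result 8.
  A9: re-runs because E5 -1->8; D7 -9->0; new result 0.
  D4: re-runs because E5 -1->8; D7 -9->0; new result 8 (unchanged).
  C12: re-runs because A9 -9->0; new result 8 (unchanged).
  E7: re-examined; everything it read last time is the same (D4 unchanged) — cache 8 kept, no run.
  F6: re-runs because E5 -1->8; new result 64.
  F5: re-runs because F6 -8->64; new result 64.
  F8: re-runs because F5 8->64; new result 8 (unchanged).
  H9: re-examined; everything it read last time is the same (F8 unchanged, E7 unchanged) — cache 64 kept, no run.
  C2: re-examined; everything it read last time is the same (H9 unchanged, E7 unchanged) — cache 56 kept, no run.

The important point: at E7 every value read last time is unchanged, so the dirty flag clears without a run.

C2 now evaluates to 56.
Run set: A9, C12, D4, E5, F5, F6, F8 (7 run).
Changed values: A9, D7, E5, F5, F6.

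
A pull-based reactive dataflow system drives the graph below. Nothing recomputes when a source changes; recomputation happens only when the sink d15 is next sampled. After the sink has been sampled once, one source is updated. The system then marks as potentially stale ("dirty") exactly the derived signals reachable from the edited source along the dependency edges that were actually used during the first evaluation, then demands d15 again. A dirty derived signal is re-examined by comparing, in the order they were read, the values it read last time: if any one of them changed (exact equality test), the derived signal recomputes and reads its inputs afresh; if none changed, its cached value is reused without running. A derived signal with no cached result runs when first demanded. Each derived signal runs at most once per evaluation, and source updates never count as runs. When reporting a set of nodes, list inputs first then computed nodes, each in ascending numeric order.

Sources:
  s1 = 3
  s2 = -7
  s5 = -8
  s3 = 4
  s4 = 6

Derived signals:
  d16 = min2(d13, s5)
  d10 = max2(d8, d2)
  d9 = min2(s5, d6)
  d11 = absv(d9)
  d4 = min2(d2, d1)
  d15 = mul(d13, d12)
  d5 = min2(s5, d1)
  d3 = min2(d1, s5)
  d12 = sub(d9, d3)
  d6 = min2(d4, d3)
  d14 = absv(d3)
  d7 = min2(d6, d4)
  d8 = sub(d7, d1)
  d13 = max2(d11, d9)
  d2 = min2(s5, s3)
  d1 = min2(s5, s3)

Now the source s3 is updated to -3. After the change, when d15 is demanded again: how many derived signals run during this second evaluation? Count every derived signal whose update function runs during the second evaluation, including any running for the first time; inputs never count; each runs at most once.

Derived signals that run: d1, d2 — 2 in total.
Key observation: the cutoff stops propagation at d3 — its inputs' values are unchanged, so it reuses its cache.

First evaluation (everything demanded from the output):
  d1 = min2(-8, 4) = -8
  d2 = min2(-8, 4) = -8
  d3 = min2(-8, -8) = -8
  d4 = min2(-8, -8) = -8
  d6 = min2(-8, -8) = -8
  d9 = min2(-8, -8) = -8
  d11 = absv(-8) = 8
  d12 = sub(-8, -8) = 0
  d13 = max2(8, -8) = 8
  d15 = mul(8, 0) = 0

Propagation after the edit:
  d1: runs — s3 4->-3; result -8 (same value as before).
  d2: runs — s3 4->-3; result -8 (same value as before).
  d3: checked — values it read are unchanged (d1 unchanged, s5 unchanged); reused cached -8 without running.
  d4: checked — values it read are unchanged (d2 unchanged, d1 unchanged); reused cached -8 without running.
  d6: checked — values it read are unchanged (d4 unchanged, d3 unchanged); reused cached -8 without running.
  d9: checked — values it read are unchanged (s5 unchanged, d6 unchanged); reused cached -8 without running.
  d11: checked — values it read are unchanged (d9 unchanged); reused cached 8 without running.
  d12: checked — values it read are unchanged (d9 unchanged, d3 unchanged); reused cached 0 without running.
  d13: checked — values it read are unchanged (d11 unchanged, d9 unchanged); reused cached 8 without running.
  d15: checked — values it read are unchanged (d13 unchanged, d12 unchanged); reused cached 0 without running.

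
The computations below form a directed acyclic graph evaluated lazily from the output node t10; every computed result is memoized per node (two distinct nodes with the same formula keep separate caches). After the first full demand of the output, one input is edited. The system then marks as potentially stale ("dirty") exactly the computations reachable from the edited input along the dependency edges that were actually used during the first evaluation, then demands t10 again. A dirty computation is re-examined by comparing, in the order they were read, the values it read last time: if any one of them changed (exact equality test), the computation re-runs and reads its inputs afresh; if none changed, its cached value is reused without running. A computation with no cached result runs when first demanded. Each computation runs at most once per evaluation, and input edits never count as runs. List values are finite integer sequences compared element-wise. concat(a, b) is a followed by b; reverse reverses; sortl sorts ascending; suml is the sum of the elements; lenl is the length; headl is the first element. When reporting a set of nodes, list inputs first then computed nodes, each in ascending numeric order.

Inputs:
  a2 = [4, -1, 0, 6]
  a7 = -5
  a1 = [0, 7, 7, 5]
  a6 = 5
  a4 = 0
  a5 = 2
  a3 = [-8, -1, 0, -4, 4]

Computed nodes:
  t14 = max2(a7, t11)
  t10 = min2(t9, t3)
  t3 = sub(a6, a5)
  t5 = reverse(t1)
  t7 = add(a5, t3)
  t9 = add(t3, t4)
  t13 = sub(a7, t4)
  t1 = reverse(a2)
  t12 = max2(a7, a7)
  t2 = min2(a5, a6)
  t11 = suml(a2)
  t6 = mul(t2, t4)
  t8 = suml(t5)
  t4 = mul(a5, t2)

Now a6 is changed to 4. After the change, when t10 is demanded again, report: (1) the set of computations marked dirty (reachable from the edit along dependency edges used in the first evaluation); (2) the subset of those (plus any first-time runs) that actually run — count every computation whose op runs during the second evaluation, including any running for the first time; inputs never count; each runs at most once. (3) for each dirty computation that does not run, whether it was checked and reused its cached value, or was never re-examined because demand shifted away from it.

First demand of the output computes:
  t2 = min2(2, 5) = 2
  t3 = sub(5, 2) = 3
  t4 = mul(2, 2) = 4
  t9 = add(3, 4) = 7
  t10 = min2(7, 3) = 3

After the edit, cleaning proceeds:
  t2: a read changed (a6 5->4) — executes, giving 2 — identical to its old value.
  t3: a read changed (a6 5->4) — executes, giving 2.
  t4: dirty, but its reads are unchanged (a5 unchanged, t2 unchanged); cached 4 stands.
  t9: a read changed (t3 3->2) — executes, giving 6.
  t10: a read changed (t9 7->6; t3 3->2) — executes, giving 2.

Note where the cutoff bites: t4 is checked, finds nothing changed, and keeps its cache.

The edit dirties: t2, t3, t4, t9, t10.
4 computations run: t2, t3, t9, t10.
Cache hits after checking: t4.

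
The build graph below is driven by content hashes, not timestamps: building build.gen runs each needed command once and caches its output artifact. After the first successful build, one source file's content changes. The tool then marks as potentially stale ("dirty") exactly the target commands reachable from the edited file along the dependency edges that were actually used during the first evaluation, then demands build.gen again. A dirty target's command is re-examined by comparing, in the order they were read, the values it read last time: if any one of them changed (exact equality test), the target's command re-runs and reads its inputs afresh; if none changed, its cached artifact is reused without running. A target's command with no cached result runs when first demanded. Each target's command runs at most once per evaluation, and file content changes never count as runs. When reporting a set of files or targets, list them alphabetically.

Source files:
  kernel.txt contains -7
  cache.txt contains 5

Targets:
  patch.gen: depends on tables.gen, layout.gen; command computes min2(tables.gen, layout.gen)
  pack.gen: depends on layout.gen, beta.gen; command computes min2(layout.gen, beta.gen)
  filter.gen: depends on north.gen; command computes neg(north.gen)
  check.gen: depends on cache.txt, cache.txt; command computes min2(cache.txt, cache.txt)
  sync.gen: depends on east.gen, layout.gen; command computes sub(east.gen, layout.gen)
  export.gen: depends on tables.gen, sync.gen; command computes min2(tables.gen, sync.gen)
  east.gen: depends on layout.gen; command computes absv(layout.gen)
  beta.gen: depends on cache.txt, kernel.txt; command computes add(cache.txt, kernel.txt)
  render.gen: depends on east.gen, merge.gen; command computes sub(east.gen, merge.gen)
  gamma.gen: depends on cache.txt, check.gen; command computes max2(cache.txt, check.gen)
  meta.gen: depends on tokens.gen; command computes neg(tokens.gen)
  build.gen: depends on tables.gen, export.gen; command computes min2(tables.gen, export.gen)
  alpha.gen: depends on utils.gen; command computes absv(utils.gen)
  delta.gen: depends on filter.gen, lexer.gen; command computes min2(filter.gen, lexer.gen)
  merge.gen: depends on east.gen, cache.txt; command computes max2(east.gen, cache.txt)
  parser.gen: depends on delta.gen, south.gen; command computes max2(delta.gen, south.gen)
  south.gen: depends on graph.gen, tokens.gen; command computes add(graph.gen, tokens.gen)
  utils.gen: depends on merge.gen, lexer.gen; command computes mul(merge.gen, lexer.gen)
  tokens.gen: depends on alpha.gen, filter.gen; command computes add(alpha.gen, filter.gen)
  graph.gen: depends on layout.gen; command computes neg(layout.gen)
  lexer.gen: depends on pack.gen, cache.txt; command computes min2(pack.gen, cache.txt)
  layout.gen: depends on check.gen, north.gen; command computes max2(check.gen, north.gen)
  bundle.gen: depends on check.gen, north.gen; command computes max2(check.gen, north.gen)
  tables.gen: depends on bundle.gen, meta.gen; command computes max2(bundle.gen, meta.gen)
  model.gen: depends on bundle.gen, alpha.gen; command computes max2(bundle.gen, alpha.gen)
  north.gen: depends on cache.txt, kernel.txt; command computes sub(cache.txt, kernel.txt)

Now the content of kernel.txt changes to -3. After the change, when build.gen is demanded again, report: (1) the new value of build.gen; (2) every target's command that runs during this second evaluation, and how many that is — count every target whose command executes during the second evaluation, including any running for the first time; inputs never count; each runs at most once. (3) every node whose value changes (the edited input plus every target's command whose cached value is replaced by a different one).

build.gen now evaluates to 0.
Run set: alpha.gen, beta.gen, build.gen, bundle.gen, east.gen, export.gen, filter.gen, layout.gen, lexer.gen, merge.gen, meta.gen, north.gen, pack.gen, sync.gen, tables.gen, tokens.gen, utils.gen (17 run).
Changed values: alpha.gen, beta.gen, bundle.gen, east.gen, filter.gen, kernel.txt, layout.gen, lexer.gen, merge.gen, meta.gen, north.gen, pack.gen, tables.gen, tokens.gen, utils.gen.

Initial pass — values computed on the first demand:
  beta.gen = add(5, -7) = -2
  check.gen = min2(5, 5) = 5
  north.gen = sub(5, -7) = 12
  bundle.gen = max2(5, 12) = 12
  filter.gen = neg(12) = -12
  layout.gen = max2(5, 12) = 12
  east.gen = absv(12) = 12
  merge.gen = max2(12, 5) = 12
  pack.gen = min2(12, -2) = -2
  lexer.gen = min2(-2, 5) = -2
  sync.gen = sub(12, 12) = 0
  utils.gen = mul(12, -2) = -24
  alpha.gen = absv(-24) = 24
  tokens.gen = add(24, -12) = 12
  meta.gen = neg(12) = -12
  tables.gen = max2(12, -12) = 12
  export.gen = min2(12, 0) = 0
  build.gen = min2(12, 0) = 0

Second demand — change propagation:
  beta.gen: re-runs because kernel.txt -7->-3; new result 2.
  north.gen: re-runs because kernel.txt -7->-3; new result 8.
  bundle.gen: re-runs because north.gen 12->8; new result 8.
  filter.gen: re-runs because north.gen 12->8; new result -8.
  layout.gen: re-runs because north.gen 12->8; new result 8.
  east.gen: re-runs because layout.gen 12->8; new result 8.
  merge.gen: re-runs because east.gen 12->8; new result 8.
  pack.gen: re-runs because layout.gen 12->8; beta.gen -2->2; new result 2.
  lexer.gen: re-runs because pack.gen -2->2; new result 2.
  sync.gen: re-runs because east.gen 12->8; layout.gen 12->8; new result 0 (unchanged).
  utils.gen: re-runs because merge.gen 12->8; lexer.gen -2->2; new result 16.
  alpha.gen: re-runs because utils.gen -24->16; new result 16.
  tokens.gen: re-runs because alpha.gen 24->16; filter.gen -12->-8; new result 8.
  meta.gen: re-runs because tokens.gen 12->8; new result -8.
  tables.gen: re-runs because bundle.gen 12->8; meta.gen -12->-8; new result 8.
  export.gen: re-runs because tables.gen 12->8; new result 0 (unchanged).
  build.gen: re-runs because tables.gen 12->8; new result 0 (unchanged).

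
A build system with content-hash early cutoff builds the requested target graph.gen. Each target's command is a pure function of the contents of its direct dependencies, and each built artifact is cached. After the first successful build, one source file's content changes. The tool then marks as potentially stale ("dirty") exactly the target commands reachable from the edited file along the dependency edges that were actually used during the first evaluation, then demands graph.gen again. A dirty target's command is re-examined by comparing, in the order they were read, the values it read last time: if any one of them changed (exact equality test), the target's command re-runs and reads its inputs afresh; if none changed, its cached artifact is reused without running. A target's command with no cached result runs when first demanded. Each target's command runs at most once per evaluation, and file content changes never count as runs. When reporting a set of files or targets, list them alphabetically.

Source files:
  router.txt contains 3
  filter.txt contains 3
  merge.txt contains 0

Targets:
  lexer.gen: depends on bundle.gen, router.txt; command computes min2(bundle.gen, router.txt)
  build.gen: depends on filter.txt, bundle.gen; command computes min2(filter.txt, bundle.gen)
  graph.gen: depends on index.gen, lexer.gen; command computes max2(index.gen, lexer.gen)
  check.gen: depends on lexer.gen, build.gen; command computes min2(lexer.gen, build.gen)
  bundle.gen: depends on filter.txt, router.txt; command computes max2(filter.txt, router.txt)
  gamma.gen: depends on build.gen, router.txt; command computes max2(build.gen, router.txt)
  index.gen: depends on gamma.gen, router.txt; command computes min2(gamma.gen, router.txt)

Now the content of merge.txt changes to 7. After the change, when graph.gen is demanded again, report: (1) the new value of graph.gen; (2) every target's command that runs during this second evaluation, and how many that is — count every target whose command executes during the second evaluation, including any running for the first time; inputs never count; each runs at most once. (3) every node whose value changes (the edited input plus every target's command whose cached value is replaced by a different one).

First evaluation (everything demanded from the output):
  bundle.gen = max2(3, 3) = 3
  build.gen = min2(3, 3) = 3
  gamma.gen = max2(3, 3) = 3
  index.gen = min2(3, 3) = 3
  lexer.gen = min2(3, 3) = 3
  graph.gen = max2(3, 3) = 3

Propagation after the edit:
  merge.txt feeds no computation that the output demands — nothing is marked dirty and nothing runs.

Key observation: merge.txt is never demanded by the output, so the edit triggers no recomputation at all.

New value of graph.gen: 3.
Target commands that run: none — 0 in total.
Values that change: merge.txt.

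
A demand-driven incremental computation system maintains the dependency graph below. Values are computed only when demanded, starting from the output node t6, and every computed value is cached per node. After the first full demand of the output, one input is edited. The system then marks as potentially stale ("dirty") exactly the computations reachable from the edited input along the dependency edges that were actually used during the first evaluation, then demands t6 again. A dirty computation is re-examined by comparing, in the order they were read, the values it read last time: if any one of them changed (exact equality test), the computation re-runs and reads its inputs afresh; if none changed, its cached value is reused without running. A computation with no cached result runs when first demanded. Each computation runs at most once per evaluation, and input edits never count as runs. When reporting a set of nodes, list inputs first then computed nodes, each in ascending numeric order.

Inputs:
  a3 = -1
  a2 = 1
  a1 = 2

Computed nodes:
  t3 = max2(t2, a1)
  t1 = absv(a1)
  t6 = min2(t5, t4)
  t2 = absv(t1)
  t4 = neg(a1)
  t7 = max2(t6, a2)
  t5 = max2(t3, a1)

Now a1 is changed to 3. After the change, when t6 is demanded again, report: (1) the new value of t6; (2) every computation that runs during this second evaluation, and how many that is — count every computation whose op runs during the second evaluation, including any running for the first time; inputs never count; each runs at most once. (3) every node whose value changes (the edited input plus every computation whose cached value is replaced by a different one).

First evaluation (everything demanded from the output):
  t1 = absv(2) = 2
  t2 = absv(2) = 2
  t3 = max2(2, 2) = 2
  t4 = neg(2) = -2
  t5 = max2(2, 2) = 2
  t6 = min2(2, -2) = -2

Propagation after the edit:
  t1: runs — a1 2->3; result 3.
  t2: runs — t1 2->3; result 3.
  t3: runs — t2 2->3; a1 2->3; result 3.
  t4: runs — a1 2->3; result -3.
  t5: runs — t3 2->3; a1 2->3; result 3.
  t6: runs — t5 2->3; t4 -2->-3; result -3.

New value of t6: -3.
Computations that run: t1, t2, t3, t4, t5, t6 — 6 in total.
Values that change: a1, t1, t2, t3, t4, t5, t6.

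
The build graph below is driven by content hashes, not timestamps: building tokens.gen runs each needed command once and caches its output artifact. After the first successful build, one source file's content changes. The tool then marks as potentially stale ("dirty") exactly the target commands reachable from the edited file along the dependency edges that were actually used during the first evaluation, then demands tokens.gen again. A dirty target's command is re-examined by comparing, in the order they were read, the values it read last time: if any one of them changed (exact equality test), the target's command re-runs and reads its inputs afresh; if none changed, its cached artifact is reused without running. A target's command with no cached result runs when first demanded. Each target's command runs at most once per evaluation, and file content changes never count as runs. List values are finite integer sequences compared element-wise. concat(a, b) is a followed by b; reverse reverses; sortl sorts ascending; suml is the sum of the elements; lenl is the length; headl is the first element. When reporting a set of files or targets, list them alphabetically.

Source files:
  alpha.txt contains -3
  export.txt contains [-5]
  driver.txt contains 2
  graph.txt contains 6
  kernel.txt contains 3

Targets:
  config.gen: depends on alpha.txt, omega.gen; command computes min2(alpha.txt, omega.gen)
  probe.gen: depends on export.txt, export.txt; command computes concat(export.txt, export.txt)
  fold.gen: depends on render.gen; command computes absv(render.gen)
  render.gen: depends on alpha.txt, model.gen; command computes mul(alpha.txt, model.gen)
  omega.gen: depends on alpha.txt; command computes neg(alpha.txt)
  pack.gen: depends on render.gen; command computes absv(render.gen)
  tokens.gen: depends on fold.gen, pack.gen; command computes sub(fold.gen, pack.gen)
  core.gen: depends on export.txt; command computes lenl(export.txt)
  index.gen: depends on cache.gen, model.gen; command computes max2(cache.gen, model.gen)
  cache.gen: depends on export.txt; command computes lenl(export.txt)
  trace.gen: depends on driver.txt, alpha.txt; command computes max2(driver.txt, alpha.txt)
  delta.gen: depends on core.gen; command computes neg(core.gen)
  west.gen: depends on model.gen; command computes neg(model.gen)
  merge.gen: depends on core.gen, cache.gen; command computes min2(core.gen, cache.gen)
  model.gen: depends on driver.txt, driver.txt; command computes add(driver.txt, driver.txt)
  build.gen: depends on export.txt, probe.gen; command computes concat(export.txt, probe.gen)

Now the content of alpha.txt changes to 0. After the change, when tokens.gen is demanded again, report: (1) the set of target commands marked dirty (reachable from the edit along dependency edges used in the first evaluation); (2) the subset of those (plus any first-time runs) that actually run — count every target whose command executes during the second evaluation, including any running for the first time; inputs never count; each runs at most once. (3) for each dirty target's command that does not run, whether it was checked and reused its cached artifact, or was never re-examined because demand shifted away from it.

Dirty set: fold.gen, pack.gen, render.gen, tokens.gen.
Run set: fold.gen, pack.gen, render.gen, tokens.gen (4 run).
All dirty target commands ended up running.

Initial pass — values computed on the first demand:
  model.gen = add(2, 2) = 4
  render.gen = mul(-3, 4) = -12
  fold.gen = absv(-12) = 12
  pack.gen = absv(-12) = 12
  tokens.gen = sub(12, 12) = 0

Second demand — change propagation:
  render.gen: re-runs because alpha.txt -3->0; new result 0.
  fold.gen: re-runs because render.gen -12->0; new result 0.
  pack.gen: re-runs because render.gen -12->0; new result 0.
  tokens.gen: re-runs because fold.gen 12->0; pack.gen 12->0; new result 0 (unchanged).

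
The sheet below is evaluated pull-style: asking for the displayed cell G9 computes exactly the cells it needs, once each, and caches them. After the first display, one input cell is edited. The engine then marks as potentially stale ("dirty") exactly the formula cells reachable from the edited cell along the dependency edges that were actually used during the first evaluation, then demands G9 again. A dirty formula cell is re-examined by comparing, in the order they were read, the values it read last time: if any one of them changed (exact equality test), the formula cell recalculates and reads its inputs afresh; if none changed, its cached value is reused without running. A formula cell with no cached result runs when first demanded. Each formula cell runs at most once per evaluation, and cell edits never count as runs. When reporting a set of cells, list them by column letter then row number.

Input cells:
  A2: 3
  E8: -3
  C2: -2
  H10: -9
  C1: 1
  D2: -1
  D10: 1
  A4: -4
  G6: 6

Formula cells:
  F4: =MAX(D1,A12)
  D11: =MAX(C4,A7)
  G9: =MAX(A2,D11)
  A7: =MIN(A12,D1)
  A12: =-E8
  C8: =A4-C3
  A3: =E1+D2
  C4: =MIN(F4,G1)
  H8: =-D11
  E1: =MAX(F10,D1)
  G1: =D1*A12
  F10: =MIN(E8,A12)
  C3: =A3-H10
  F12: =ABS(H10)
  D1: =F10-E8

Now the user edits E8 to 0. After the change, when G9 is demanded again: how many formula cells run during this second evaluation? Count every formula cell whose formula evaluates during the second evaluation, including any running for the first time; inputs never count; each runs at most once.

First demand of the output computes:
  A12 = -(-3) = 3
  F10 = MIN(-3, 3) = -3
  D1 = -3 - -3 = 0
  A7 = MIN(3, 0) = 0
  F4 = MAX(0, 3) = 3
  G1 = 0 * 3 = 0
  C4 = MIN(3, 0) = 0
  D11 = MAX(0, 0) = 0
  G9 = MAX(3, 0) = 3

After the edit, cleaning proceeds:
  A12: a read changed (E8 -3->0) — executes, giving 0.
  F10: a read changed (E8 -3->0; A12 3->0) — executes, giving 0.
  D1: a read changed (F10 -3->0; E8 -3->0) — executes, giving 0 — identical to its old value.
  A7: a read changed (A12 3->0) — executes, giving 0 — identical to its old value.
  F4: a read changed (A12 3->0) — executes, giving 0.
  G1: a read changed (A12 3->0) — executes, giving 0 — identical to its old value.
  C4: a read changed (F4 3->0) — executes, giving 0 — identical to its old value.
  D11: dirty, but its reads are unchanged (C4 unchanged, A7 unchanged); cached 0 stands.
  G9: dirty, but its reads are unchanged (A2 unchanged, D11 unchanged); cached 3 stands.

Note where the cutoff bites: D11 is checked, finds nothing changed, and keeps its cache.

7 formula cells run: A7, A12, C4, D1, F4, F10, G1.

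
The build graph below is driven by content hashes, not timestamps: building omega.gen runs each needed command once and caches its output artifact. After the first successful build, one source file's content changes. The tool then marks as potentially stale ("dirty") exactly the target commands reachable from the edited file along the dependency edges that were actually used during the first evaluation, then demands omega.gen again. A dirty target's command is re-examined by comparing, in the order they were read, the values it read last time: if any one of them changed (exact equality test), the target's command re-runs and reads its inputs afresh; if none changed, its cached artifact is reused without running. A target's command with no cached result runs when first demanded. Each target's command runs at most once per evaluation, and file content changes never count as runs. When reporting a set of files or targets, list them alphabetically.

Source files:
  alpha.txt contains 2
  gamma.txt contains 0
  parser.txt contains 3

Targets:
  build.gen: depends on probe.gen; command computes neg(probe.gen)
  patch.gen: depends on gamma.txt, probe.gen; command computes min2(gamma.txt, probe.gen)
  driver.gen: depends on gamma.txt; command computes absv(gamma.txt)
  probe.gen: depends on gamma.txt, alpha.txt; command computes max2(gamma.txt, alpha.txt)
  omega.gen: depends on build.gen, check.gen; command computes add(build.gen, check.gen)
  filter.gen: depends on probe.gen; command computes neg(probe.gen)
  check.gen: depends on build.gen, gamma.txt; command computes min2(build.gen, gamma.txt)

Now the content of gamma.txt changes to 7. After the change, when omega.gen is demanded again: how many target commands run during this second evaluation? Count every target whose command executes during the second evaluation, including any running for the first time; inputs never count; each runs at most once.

Run set: build.gen, check.gen, omega.gen, probe.gen (4 run).

Initial pass — values computed on the first demand:
  probe.gen = max2(0, 2) = 2
  build.gen = neg(2) = -2
  check.gen = min2(-2, 0) = -2
  omega.gen = add(-2, -2) = -4

Second demand — change propagation:
  probe.gen: re-runs because gamma.txt 0->7; new result 7.
  build.gen: re-runs because probe.gen 2->7; new result -7.
  check.gen: re-runs because build.gen -2->-7; gamma.txt 0->7; new result -7.
  omega.gen: re-runs because build.gen -2->-7; check.gen -2->-7; new result -14.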